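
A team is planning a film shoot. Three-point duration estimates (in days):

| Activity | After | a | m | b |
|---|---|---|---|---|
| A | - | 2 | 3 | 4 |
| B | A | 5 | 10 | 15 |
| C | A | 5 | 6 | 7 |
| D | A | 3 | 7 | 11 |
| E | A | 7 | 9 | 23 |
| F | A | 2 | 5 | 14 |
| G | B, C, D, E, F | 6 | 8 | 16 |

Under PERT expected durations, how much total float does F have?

5 days

te_A = (2 + 4·3 + 4)/6 = 18/6 = 3
te_B = (5 + 4·10 + 15)/6 = 60/6 = 10
te_C = (5 + 4·6 + 7)/6 = 36/6 = 6
te_D = (3 + 4·7 + 11)/6 = 42/6 = 7
te_E = (7 + 4·9 + 23)/6 = 66/6 = 11
te_F = (2 + 4·5 + 14)/6 = 36/6 = 6
te_G = (6 + 4·8 + 16)/6 = 54/6 = 9

Forward pass:
ES_A = 0; EF_A = 3
ES_B = 3; EF_B = 3+10 = 13
ES_C = 3; EF_C = 3+6 = 9
ES_D = 3; EF_D = 3+7 = 10
ES_E = 3; EF_E = 3+11 = 14
ES_F = 3; EF_F = 3+6 = 9
ES_G = max(EF_B=13, EF_C=9, EF_D=10, EF_E=14, EF_F=9) = 14; EF_G = 14+9 = 23
Expected project duration μ = 23 days. Critical path: A → E → G.

Backward pass:
LF_G = 23; LS_G = 23−9 = 14
LF_F = LS_G = 14; LS_F = 14−6 = 8
LF_E = LS_G = 14; LS_E = 14−11 = 3
LF_D = LS_G = 14; LS_D = 14−7 = 7
LF_C = LS_G = 14; LS_C = 14−6 = 8
LF_B = LS_G = 14; LS_B = 14−10 = 4
LF_A = min(LS_B=4, LS_C=8, LS_D=7, LS_E=3, LS_F=8) = 3; LS_A = 3−3 = 0
Slack_F = LS_F − ES_F = 8 − 3 = 5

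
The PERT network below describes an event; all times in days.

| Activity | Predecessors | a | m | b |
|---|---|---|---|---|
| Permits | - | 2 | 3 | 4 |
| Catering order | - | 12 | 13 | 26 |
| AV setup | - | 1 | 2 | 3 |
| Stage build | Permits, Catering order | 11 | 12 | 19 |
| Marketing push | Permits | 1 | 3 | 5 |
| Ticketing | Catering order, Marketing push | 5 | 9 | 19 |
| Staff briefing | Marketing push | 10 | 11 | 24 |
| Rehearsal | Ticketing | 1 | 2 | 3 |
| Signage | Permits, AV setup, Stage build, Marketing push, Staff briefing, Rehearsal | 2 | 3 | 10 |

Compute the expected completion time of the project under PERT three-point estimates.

32 days

te_Permits = (2 + 4·3 + 4)/6 = 18/6 = 3
te_Catering order = (12 + 4·13 + 26)/6 = 90/6 = 15
te_AV setup = (1 + 4·2 + 3)/6 = 12/6 = 2
te_Stage build = (11 + 4·12 + 19)/6 = 78/6 = 13
te_Marketing push = (1 + 4·3 + 5)/6 = 18/6 = 3
te_Ticketing = (5 + 4·9 + 19)/6 = 60/6 = 10
te_Staff briefing = (10 + 4·11 + 24)/6 = 78/6 = 13
te_Rehearsal = (1 + 4·2 + 3)/6 = 12/6 = 2
te_Signage = (2 + 4·3 + 10)/6 = 24/6 = 4

Forward pass:
ES_Permits = 0; EF_Permits = 3
ES_Catering order = 0; EF_Catering order = 15
ES_AV setup = 0; EF_AV setup = 2
ES_Stage build = max(EF_Permits=3, EF_Catering order=15) = 15; EF_Stage build = 15+13 = 28
ES_Marketing push = 3; EF_Marketing push = 3+3 = 6
ES_Ticketing = max(EF_Catering order=15, EF_Marketing push=6) = 15; EF_Ticketing = 15+10 = 25
ES_Staff briefing = 6; EF_Staff briefing = 6+13 = 19
ES_Rehearsal = 25; EF_Rehearsal = 25+2 = 27
ES_Signage = max(EF_Permits=3, EF_AV setup=2, EF_Stage build=28, EF_Marketing push=6, EF_Staff briefing=19, EF_Rehearsal=27) = 28; EF_Signage = 28+4 = 32
Expected project duration μ = 32 days. Critical path: Catering order → Stage build → Signage.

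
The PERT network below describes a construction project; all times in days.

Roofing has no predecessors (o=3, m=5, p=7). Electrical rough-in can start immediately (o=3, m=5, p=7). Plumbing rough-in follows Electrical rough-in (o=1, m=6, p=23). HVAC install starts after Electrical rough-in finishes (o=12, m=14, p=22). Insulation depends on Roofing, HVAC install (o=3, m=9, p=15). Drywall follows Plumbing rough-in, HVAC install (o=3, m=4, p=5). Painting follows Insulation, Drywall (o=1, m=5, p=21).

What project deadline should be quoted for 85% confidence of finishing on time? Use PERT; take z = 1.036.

te_Roofing = (3 + 4·5 + 7)/6 = 30/6 = 5; σ²_Roofing = ((7−3)/6)² = 0.444
te_Electrical rough-in = (3 + 4·5 + 7)/6 = 30/6 = 5; σ²_Electrical rough-in = ((7−3)/6)² = 0.444
te_Plumbing rough-in = (1 + 4·6 + 23)/6 = 48/6 = 8; σ²_Plumbing rough-in = ((23−1)/6)² = 13.444
te_HVAC install = (12 + 4·14 + 22)/6 = 90/6 = 15; σ²_HVAC install = ((22−12)/6)² = 2.778
te_Insulation = (3 + 4·9 + 15)/6 = 54/6 = 9; σ²_Insulation = ((15−3)/6)² = 4.000
te_Drywall = (3 + 4·4 + 5)/6 = 24/6 = 4; σ²_Drywall = ((5−3)/6)² = 0.111
te_Painting = (1 + 4·5 + 21)/6 = 42/6 = 7; σ²_Painting = ((21−1)/6)² = 11.111

Forward pass:
ES_Roofing = 0; EF_Roofing = 5
ES_Electrical rough-in = 0; EF_Electrical rough-in = 5
ES_Plumbing rough-in = 5; EF_Plumbing rough-in = 5+8 = 13
ES_HVAC install = 5; EF_HVAC install = 5+15 = 20
ES_Insulation = max(EF_Roofing=5, EF_HVAC install=20) = 20; EF_Insulation = 20+9 = 29
ES_Drywall = max(EF_Plumbing rough-in=13, EF_HVAC install=20) = 20; EF_Drywall = 20+4 = 24
ES_Painting = max(EF_Insulation=29, EF_Drywall=24) = 29; EF_Painting = 29+7 = 36
Expected project duration μ = 36 days. Critical path: Electrical rough-in → HVAC install → Insulation → Painting.

Variance along critical path = 0.444 + 2.778 + 4.000 + 11.111 = 18.333; σ = 4.282 days.
D = μ + z·σ = 36 + 1.036·4.282 = 40.4 days

40.4 days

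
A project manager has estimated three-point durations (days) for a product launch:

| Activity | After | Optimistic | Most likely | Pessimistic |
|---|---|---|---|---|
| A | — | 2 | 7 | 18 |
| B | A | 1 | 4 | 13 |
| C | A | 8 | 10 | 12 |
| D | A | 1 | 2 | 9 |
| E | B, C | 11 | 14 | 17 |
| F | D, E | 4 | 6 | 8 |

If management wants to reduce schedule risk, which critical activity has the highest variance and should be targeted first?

A

te_A = (2 + 4·7 + 18)/6 = 48/6 = 8; σ²_A = ((18−2)/6)² = 7.111
te_B = (1 + 4·4 + 13)/6 = 30/6 = 5; σ²_B = ((13−1)/6)² = 4.000
te_C = (8 + 4·10 + 12)/6 = 60/6 = 10; σ²_C = ((12−8)/6)² = 0.444
te_D = (1 + 4·2 + 9)/6 = 18/6 = 3; σ²_D = ((9−1)/6)² = 1.778
te_E = (11 + 4·14 + 17)/6 = 84/6 = 14; σ²_E = ((17−11)/6)² = 1.000
te_F = (4 + 4·6 + 8)/6 = 36/6 = 6; σ²_F = ((8−4)/6)² = 0.444

Forward pass:
ES_A = 0; EF_A = 8
ES_B = 8; EF_B = 8+5 = 13
ES_C = 8; EF_C = 8+10 = 18
ES_D = 8; EF_D = 8+3 = 11
ES_E = max(EF_B=13, EF_C=18) = 18; EF_E = 18+14 = 32
ES_F = max(EF_D=11, EF_E=32) = 32; EF_F = 32+6 = 38
Expected project duration μ = 38 days. Critical path: A → C → E → F.

Variances on critical path: σ²_A=7.111, σ²_C=0.444, σ²_E=1.000, σ²_F=0.444.
Largest is σ²_A = 7.111.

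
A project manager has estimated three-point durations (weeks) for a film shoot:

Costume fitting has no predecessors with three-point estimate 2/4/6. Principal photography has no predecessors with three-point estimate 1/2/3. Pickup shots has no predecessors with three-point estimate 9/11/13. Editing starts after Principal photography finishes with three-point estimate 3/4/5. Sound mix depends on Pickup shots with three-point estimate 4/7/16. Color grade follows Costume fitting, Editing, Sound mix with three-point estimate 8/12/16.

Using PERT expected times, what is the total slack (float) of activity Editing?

te_Costume fitting = (2 + 4·4 + 6)/6 = 24/6 = 4
te_Principal photography = (1 + 4·2 + 3)/6 = 12/6 = 2
te_Pickup shots = (9 + 4·11 + 13)/6 = 66/6 = 11
te_Editing = (3 + 4·4 + 5)/6 = 24/6 = 4
te_Sound mix = (4 + 4·7 + 16)/6 = 48/6 = 8
te_Color grade = (8 + 4·12 + 16)/6 = 72/6 = 12

Forward pass:
ES_Costume fitting = 0; EF_Costume fitting = 4
ES_Principal photography = 0; EF_Principal photography = 2
ES_Pickup shots = 0; EF_Pickup shots = 11
ES_Editing = 2; EF_Editing = 2+4 = 6
ES_Sound mix = 11; EF_Sound mix = 11+8 = 19
ES_Color grade = max(EF_Costume fitting=4, EF_Editing=6, EF_Sound mix=19) = 19; EF_Color grade = 19+12 = 31
Expected project duration μ = 31 weeks. Critical path: Pickup shots → Sound mix → Color grade.

Backward pass:
LF_Color grade = 31; LS_Color grade = 31−12 = 19
LF_Sound mix = LS_Color grade = 19; LS_Sound mix = 19−8 = 11
LF_Editing = LS_Color grade = 19; LS_Editing = 19−4 = 15
LF_Pickup shots = LS_Sound mix = 11; LS_Pickup shots = 11−11 = 0
LF_Principal photography = LS_Editing = 15; LS_Principal photography = 15−2 = 13
LF_Costume fitting = LS_Color grade = 19; LS_Costume fitting = 19−4 = 15
Slack_Editing = LS_Editing − ES_Editing = 15 − 2 = 13

13 weeks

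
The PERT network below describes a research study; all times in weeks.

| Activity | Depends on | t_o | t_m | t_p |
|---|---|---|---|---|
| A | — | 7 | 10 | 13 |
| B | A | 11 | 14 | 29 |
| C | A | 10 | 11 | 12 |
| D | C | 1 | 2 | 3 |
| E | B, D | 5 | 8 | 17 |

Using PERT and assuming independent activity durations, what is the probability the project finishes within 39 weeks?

te_A = (7 + 4·10 + 13)/6 = 60/6 = 10; σ²_A = ((13−7)/6)² = 1.000
te_B = (11 + 4·14 + 29)/6 = 96/6 = 16; σ²_B = ((29−11)/6)² = 9.000
te_C = (10 + 4·11 + 12)/6 = 66/6 = 11; σ²_C = ((12−10)/6)² = 0.111
te_D = (1 + 4·2 + 3)/6 = 12/6 = 2; σ²_D = ((3−1)/6)² = 0.111
te_E = (5 + 4·8 + 17)/6 = 54/6 = 9; σ²_E = ((17−5)/6)² = 4.000

Forward pass:
ES_A = 0; EF_A = 10
ES_B = 10; EF_B = 10+16 = 26
ES_C = 10; EF_C = 10+11 = 21
ES_D = 21; EF_D = 21+2 = 23
ES_E = max(EF_B=26, EF_D=23) = 26; EF_E = 26+9 = 35
Expected project duration μ = 35 weeks. Critical path: A → B → E.

Variance along critical path = 1.000 + 9.000 + 4.000 = 14.000; σ = √14.000 = 3.742 weeks.
Z = (39 − 35) / 3.742 = 1.069
P(T ≤ 39) = Φ(1.069) ≈ 0.857

0.857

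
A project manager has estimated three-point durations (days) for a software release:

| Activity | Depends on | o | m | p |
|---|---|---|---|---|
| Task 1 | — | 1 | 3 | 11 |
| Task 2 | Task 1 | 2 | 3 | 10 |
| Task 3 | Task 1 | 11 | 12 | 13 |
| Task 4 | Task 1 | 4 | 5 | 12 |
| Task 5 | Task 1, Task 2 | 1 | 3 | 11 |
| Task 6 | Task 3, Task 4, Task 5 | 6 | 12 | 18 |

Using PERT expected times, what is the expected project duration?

28 days

te_Task 1 = (1 + 4·3 + 11)/6 = 24/6 = 4
te_Task 2 = (2 + 4·3 + 10)/6 = 24/6 = 4
te_Task 3 = (11 + 4·12 + 13)/6 = 72/6 = 12
te_Task 4 = (4 + 4·5 + 12)/6 = 36/6 = 6
te_Task 5 = (1 + 4·3 + 11)/6 = 24/6 = 4
te_Task 6 = (6 + 4·12 + 18)/6 = 72/6 = 12

Forward pass:
ES_Task 1 = 0; EF_Task 1 = 4
ES_Task 2 = 4; EF_Task 2 = 4+4 = 8
ES_Task 3 = 4; EF_Task 3 = 4+12 = 16
ES_Task 4 = 4; EF_Task 4 = 4+6 = 10
ES_Task 5 = max(EF_Task 1=4, EF_Task 2=8) = 8; EF_Task 5 = 8+4 = 12
ES_Task 6 = max(EF_Task 3=16, EF_Task 4=10, EF_Task 5=12) = 16; EF_Task 6 = 16+12 = 28
Expected project duration μ = 28 days. Critical path: Task 1 → Task 3 → Task 6.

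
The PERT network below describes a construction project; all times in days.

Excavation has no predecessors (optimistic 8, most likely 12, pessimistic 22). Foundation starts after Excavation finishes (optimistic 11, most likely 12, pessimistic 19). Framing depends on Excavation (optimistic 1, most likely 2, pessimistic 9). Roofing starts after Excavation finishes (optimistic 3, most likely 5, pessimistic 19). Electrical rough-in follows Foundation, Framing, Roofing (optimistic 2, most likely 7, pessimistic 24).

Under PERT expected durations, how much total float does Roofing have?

6 days

te_Excavation = (8 + 4·12 + 22)/6 = 78/6 = 13
te_Foundation = (11 + 4·12 + 19)/6 = 78/6 = 13
te_Framing = (1 + 4·2 + 9)/6 = 18/6 = 3
te_Roofing = (3 + 4·5 + 19)/6 = 42/6 = 7
te_Electrical rough-in = (2 + 4·7 + 24)/6 = 54/6 = 9

Forward pass:
ES_Excavation = 0; EF_Excavation = 13
ES_Foundation = 13; EF_Foundation = 13+13 = 26
ES_Framing = 13; EF_Framing = 13+3 = 16
ES_Roofing = 13; EF_Roofing = 13+7 = 20
ES_Electrical rough-in = max(EF_Foundation=26, EF_Framing=16, EF_Roofing=20) = 26; EF_Electrical rough-in = 26+9 = 35
Expected project duration μ = 35 days. Critical path: Excavation → Foundation → Electrical rough-in.

Backward pass:
LF_Electrical rough-in = 35; LS_Electrical rough-in = 35−9 = 26
LF_Roofing = LS_Electrical rough-in = 26; LS_Roofing = 26−7 = 19
LF_Framing = LS_Electrical rough-in = 26; LS_Framing = 26−3 = 23
LF_Foundation = LS_Electrical rough-in = 26; LS_Foundation = 26−13 = 13
LF_Excavation = min(LS_Foundation=13, LS_Framing=23, LS_Roofing=19) = 13; LS_Excavation = 13−13 = 0
Slack_Roofing = LS_Roofing − ES_Roofing = 19 − 13 = 6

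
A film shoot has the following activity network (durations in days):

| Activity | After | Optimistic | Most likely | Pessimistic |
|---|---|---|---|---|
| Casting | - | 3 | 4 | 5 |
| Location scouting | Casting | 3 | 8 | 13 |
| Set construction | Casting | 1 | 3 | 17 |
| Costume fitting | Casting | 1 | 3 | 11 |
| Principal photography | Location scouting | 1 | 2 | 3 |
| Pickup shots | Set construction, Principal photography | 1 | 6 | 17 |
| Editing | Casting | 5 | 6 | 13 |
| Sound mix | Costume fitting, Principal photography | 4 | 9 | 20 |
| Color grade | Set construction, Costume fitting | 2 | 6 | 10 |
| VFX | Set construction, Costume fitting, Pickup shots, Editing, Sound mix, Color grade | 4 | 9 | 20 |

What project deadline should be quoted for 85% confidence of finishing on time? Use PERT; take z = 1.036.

38.3 days

te_Casting = (3 + 4·4 + 5)/6 = 24/6 = 4; σ²_Casting = ((5−3)/6)² = 0.111
te_Location scouting = (3 + 4·8 + 13)/6 = 48/6 = 8; σ²_Location scouting = ((13−3)/6)² = 2.778
te_Set construction = (1 + 4·3 + 17)/6 = 30/6 = 5; σ²_Set construction = ((17−1)/6)² = 7.111
te_Costume fitting = (1 + 4·3 + 11)/6 = 24/6 = 4; σ²_Costume fitting = ((11−1)/6)² = 2.778
te_Principal photography = (1 + 4·2 + 3)/6 = 12/6 = 2; σ²_Principal photography = ((3−1)/6)² = 0.111
te_Pickup shots = (1 + 4·6 + 17)/6 = 42/6 = 7; σ²_Pickup shots = ((17−1)/6)² = 7.111
te_Editing = (5 + 4·6 + 13)/6 = 42/6 = 7; σ²_Editing = ((13−5)/6)² = 1.778
te_Sound mix = (4 + 4·9 + 20)/6 = 60/6 = 10; σ²_Sound mix = ((20−4)/6)² = 7.111
te_Color grade = (2 + 4·6 + 10)/6 = 36/6 = 6; σ²_Color grade = ((10−2)/6)² = 1.778
te_VFX = (4 + 4·9 + 20)/6 = 60/6 = 10; σ²_VFX = ((20−4)/6)² = 7.111

Forward pass:
ES_Casting = 0; EF_Casting = 4
ES_Location scouting = 4; EF_Location scouting = 4+8 = 12
ES_Set construction = 4; EF_Set construction = 4+5 = 9
ES_Costume fitting = 4; EF_Costume fitting = 4+4 = 8
ES_Principal photography = 12; EF_Principal photography = 12+2 = 14
ES_Pickup shots = max(EF_Set construction=9, EF_Principal photography=14) = 14; EF_Pickup shots = 14+7 = 21
ES_Editing = 4; EF_Editing = 4+7 = 11
ES_Sound mix = max(EF_Costume fitting=8, EF_Principal photography=14) = 14; EF_Sound mix = 14+10 = 24
ES_Color grade = max(EF_Set construction=9, EF_Costume fitting=8) = 9; EF_Color grade = 9+6 = 15
ES_VFX = max(EF_Set construction=9, EF_Costume fitting=8, EF_Pickup shots=21, EF_Editing=11, EF_Sound mix=24, EF_Color grade=15) = 24; EF_VFX = 24+10 = 34
Expected project duration μ = 34 days. Critical path: Casting → Location scouting → Principal photography → Sound mix → VFX.

Variance along critical path = 0.111 + 2.778 + 0.111 + 7.111 + 7.111 = 17.222; σ = 4.150 days.
D = μ + z·σ = 34 + 1.036·4.150 = 38.3 days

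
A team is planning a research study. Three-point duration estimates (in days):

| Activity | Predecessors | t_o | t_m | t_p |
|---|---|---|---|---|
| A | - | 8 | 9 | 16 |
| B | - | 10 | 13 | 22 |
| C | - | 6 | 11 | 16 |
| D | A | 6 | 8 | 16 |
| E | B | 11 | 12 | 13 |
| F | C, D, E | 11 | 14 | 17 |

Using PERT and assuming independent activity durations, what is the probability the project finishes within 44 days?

0.962

te_A = (8 + 4·9 + 16)/6 = 60/6 = 10; σ²_A = ((16−8)/6)² = 1.778
te_B = (10 + 4·13 + 22)/6 = 84/6 = 14; σ²_B = ((22−10)/6)² = 4.000
te_C = (6 + 4·11 + 16)/6 = 66/6 = 11; σ²_C = ((16−6)/6)² = 2.778
te_D = (6 + 4·8 + 16)/6 = 54/6 = 9; σ²_D = ((16−6)/6)² = 2.778
te_E = (11 + 4·12 + 13)/6 = 72/6 = 12; σ²_E = ((13−11)/6)² = 0.111
te_F = (11 + 4·14 + 17)/6 = 84/6 = 14; σ²_F = ((17−11)/6)² = 1.000

Forward pass:
ES_A = 0; EF_A = 10
ES_B = 0; EF_B = 14
ES_C = 0; EF_C = 11
ES_D = 10; EF_D = 10+9 = 19
ES_E = 14; EF_E = 14+12 = 26
ES_F = max(EF_C=11, EF_D=19, EF_E=26) = 26; EF_F = 26+14 = 40
Expected project duration μ = 40 days. Critical path: B → E → F.

Variance along critical path = 4.000 + 0.111 + 1.000 = 5.111; σ = √5.111 = 2.261 days.
Z = (44 − 40) / 2.261 = 1.769
P(T ≤ 44) = Φ(1.769) ≈ 0.962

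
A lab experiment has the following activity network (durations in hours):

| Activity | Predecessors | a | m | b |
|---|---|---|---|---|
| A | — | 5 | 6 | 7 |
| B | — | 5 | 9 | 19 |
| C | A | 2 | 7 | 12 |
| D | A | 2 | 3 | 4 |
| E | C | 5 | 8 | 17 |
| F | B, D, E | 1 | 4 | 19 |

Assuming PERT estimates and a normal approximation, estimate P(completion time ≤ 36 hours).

te_A = (5 + 4·6 + 7)/6 = 36/6 = 6; σ²_A = ((7−5)/6)² = 0.111
te_B = (5 + 4·9 + 19)/6 = 60/6 = 10; σ²_B = ((19−5)/6)² = 5.444
te_C = (2 + 4·7 + 12)/6 = 42/6 = 7; σ²_C = ((12−2)/6)² = 2.778
te_D = (2 + 4·3 + 4)/6 = 18/6 = 3; σ²_D = ((4−2)/6)² = 0.111
te_E = (5 + 4·8 + 17)/6 = 54/6 = 9; σ²_E = ((17−5)/6)² = 4.000
te_F = (1 + 4·4 + 19)/6 = 36/6 = 6; σ²_F = ((19−1)/6)² = 9.000

Forward pass:
ES_A = 0; EF_A = 6
ES_B = 0; EF_B = 10
ES_C = 6; EF_C = 6+7 = 13
ES_D = 6; EF_D = 6+3 = 9
ES_E = 13; EF_E = 13+9 = 22
ES_F = max(EF_B=10, EF_D=9, EF_E=22) = 22; EF_F = 22+6 = 28
Expected project duration μ = 28 hours. Critical path: A → C → E → F.

Variance along critical path = 0.111 + 2.778 + 4.000 + 9.000 = 15.889; σ = √15.889 = 3.986 hours.
Z = (36 − 28) / 3.986 = 2.007
P(T ≤ 36) = Φ(2.007) ≈ 0.978

0.978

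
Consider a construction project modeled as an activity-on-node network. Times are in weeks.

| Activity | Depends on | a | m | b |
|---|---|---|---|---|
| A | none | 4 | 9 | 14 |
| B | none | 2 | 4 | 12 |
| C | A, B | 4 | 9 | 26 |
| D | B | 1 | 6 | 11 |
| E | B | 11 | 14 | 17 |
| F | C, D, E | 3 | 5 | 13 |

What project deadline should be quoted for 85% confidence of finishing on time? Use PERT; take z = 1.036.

te_A = (4 + 4·9 + 14)/6 = 54/6 = 9; σ²_A = ((14−4)/6)² = 2.778
te_B = (2 + 4·4 + 12)/6 = 30/6 = 5; σ²_B = ((12−2)/6)² = 2.778
te_C = (4 + 4·9 + 26)/6 = 66/6 = 11; σ²_C = ((26−4)/6)² = 13.444
te_D = (1 + 4·6 + 11)/6 = 36/6 = 6; σ²_D = ((11−1)/6)² = 2.778
te_E = (11 + 4·14 + 17)/6 = 84/6 = 14; σ²_E = ((17−11)/6)² = 1.000
te_F = (3 + 4·5 + 13)/6 = 36/6 = 6; σ²_F = ((13−3)/6)² = 2.778

Forward pass:
ES_A = 0; EF_A = 9
ES_B = 0; EF_B = 5
ES_C = max(EF_A=9, EF_B=5) = 9; EF_C = 9+11 = 20
ES_D = 5; EF_D = 5+6 = 11
ES_E = 5; EF_E = 5+14 = 19
ES_F = max(EF_C=20, EF_D=11, EF_E=19) = 20; EF_F = 20+6 = 26
Expected project duration μ = 26 weeks. Critical path: A → C → F.

Variance along critical path = 2.778 + 13.444 + 2.778 = 19.000; σ = 4.359 weeks.
D = μ + z·σ = 26 + 1.036·4.359 = 30.5 weeks

30.5 weeks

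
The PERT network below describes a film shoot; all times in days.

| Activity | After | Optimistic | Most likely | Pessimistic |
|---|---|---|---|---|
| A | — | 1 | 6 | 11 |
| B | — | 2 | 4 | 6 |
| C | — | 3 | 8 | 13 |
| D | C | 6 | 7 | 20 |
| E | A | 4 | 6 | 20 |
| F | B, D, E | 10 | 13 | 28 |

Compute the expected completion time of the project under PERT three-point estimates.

te_A = (1 + 4·6 + 11)/6 = 36/6 = 6
te_B = (2 + 4·4 + 6)/6 = 24/6 = 4
te_C = (3 + 4·8 + 13)/6 = 48/6 = 8
te_D = (6 + 4·7 + 20)/6 = 54/6 = 9
te_E = (4 + 4·6 + 20)/6 = 48/6 = 8
te_F = (10 + 4·13 + 28)/6 = 90/6 = 15

Forward pass:
ES_A = 0; EF_A = 6
ES_B = 0; EF_B = 4
ES_C = 0; EF_C = 8
ES_D = 8; EF_D = 8+9 = 17
ES_E = 6; EF_E = 6+8 = 14
ES_F = max(EF_B=4, EF_D=17, EF_E=14) = 17; EF_F = 17+15 = 32
Expected project duration μ = 32 days. Critical path: C → D → F.

32 days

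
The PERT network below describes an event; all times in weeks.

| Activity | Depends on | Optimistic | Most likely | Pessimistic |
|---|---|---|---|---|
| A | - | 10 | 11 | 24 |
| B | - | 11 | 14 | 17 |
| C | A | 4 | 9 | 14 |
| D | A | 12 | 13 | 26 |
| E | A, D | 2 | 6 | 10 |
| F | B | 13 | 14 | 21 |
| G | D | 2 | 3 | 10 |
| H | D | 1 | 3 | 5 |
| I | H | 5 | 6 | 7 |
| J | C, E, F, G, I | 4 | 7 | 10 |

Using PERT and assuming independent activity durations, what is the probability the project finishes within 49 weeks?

0.922

te_A = (10 + 4·11 + 24)/6 = 78/6 = 13; σ²_A = ((24−10)/6)² = 5.444
te_B = (11 + 4·14 + 17)/6 = 84/6 = 14; σ²_B = ((17−11)/6)² = 1.000
te_C = (4 + 4·9 + 14)/6 = 54/6 = 9; σ²_C = ((14−4)/6)² = 2.778
te_D = (12 + 4·13 + 26)/6 = 90/6 = 15; σ²_D = ((26−12)/6)² = 5.444
te_E = (2 + 4·6 + 10)/6 = 36/6 = 6; σ²_E = ((10−2)/6)² = 1.778
te_F = (13 + 4·14 + 21)/6 = 90/6 = 15; σ²_F = ((21−13)/6)² = 1.778
te_G = (2 + 4·3 + 10)/6 = 24/6 = 4; σ²_G = ((10−2)/6)² = 1.778
te_H = (1 + 4·3 + 5)/6 = 18/6 = 3; σ²_H = ((5−1)/6)² = 0.444
te_I = (5 + 4·6 + 7)/6 = 36/6 = 6; σ²_I = ((7−5)/6)² = 0.111
te_J = (4 + 4·7 + 10)/6 = 42/6 = 7; σ²_J = ((10−4)/6)² = 1.000

Forward pass:
ES_A = 0; EF_A = 13
ES_B = 0; EF_B = 14
ES_C = 13; EF_C = 13+9 = 22
ES_D = 13; EF_D = 13+15 = 28
ES_E = max(EF_A=13, EF_D=28) = 28; EF_E = 28+6 = 34
ES_F = 14; EF_F = 14+15 = 29
ES_G = 28; EF_G = 28+4 = 32
ES_H = 28; EF_H = 28+3 = 31
ES_I = 31; EF_I = 31+6 = 37
ES_J = max(EF_C=22, EF_E=34, EF_F=29, EF_G=32, EF_I=37) = 37; EF_J = 37+7 = 44
Expected project duration μ = 44 weeks. Critical path: A → D → H → I → J.

Variance along critical path = 5.444 + 5.444 + 0.444 + 0.111 + 1.000 = 12.444; σ = √12.444 = 3.528 weeks.
Z = (49 − 44) / 3.528 = 1.417
P(T ≤ 49) = Φ(1.417) ≈ 0.922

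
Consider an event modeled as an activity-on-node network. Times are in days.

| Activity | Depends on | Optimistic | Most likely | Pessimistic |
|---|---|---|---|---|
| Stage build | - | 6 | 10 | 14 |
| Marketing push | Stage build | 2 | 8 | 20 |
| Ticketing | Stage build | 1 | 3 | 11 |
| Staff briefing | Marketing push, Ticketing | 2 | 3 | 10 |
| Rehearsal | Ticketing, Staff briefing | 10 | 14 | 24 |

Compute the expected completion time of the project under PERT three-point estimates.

te_Stage build = (6 + 4·10 + 14)/6 = 60/6 = 10
te_Marketing push = (2 + 4·8 + 20)/6 = 54/6 = 9
te_Ticketing = (1 + 4·3 + 11)/6 = 24/6 = 4
te_Staff briefing = (2 + 4·3 + 10)/6 = 24/6 = 4
te_Rehearsal = (10 + 4·14 + 24)/6 = 90/6 = 15

Forward pass:
ES_Stage build = 0; EF_Stage build = 10
ES_Marketing push = 10; EF_Marketing push = 10+9 = 19
ES_Ticketing = 10; EF_Ticketing = 10+4 = 14
ES_Staff briefing = max(EF_Marketing push=19, EF_Ticketing=14) = 19; EF_Staff briefing = 19+4 = 23
ES_Rehearsal = max(EF_Ticketing=14, EF_Staff briefing=23) = 23; EF_Rehearsal = 23+15 = 38
Expected project duration μ = 38 days. Critical path: Stage build → Marketing push → Staff briefing → Rehearsal.

38 days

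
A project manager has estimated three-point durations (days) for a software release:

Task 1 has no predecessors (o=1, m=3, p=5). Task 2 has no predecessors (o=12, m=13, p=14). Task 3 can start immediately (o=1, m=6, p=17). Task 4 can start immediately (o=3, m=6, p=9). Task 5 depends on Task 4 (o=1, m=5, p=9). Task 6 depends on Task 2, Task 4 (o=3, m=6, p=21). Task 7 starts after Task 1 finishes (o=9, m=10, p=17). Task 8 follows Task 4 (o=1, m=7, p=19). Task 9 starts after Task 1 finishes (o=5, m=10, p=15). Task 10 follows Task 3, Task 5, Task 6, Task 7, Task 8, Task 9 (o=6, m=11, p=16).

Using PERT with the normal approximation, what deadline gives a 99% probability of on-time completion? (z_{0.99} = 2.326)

te_Task 1 = (1 + 4·3 + 5)/6 = 18/6 = 3; σ²_Task 1 = ((5−1)/6)² = 0.444
te_Task 2 = (12 + 4·13 + 14)/6 = 78/6 = 13; σ²_Task 2 = ((14−12)/6)² = 0.111
te_Task 3 = (1 + 4·6 + 17)/6 = 42/6 = 7; σ²_Task 3 = ((17−1)/6)² = 7.111
te_Task 4 = (3 + 4·6 + 9)/6 = 36/6 = 6; σ²_Task 4 = ((9−3)/6)² = 1.000
te_Task 5 = (1 + 4·5 + 9)/6 = 30/6 = 5; σ²_Task 5 = ((9−1)/6)² = 1.778
te_Task 6 = (3 + 4·6 + 21)/6 = 48/6 = 8; σ²_Task 6 = ((21−3)/6)² = 9.000
te_Task 7 = (9 + 4·10 + 17)/6 = 66/6 = 11; σ²_Task 7 = ((17−9)/6)² = 1.778
te_Task 8 = (1 + 4·7 + 19)/6 = 48/6 = 8; σ²_Task 8 = ((19−1)/6)² = 9.000
te_Task 9 = (5 + 4·10 + 15)/6 = 60/6 = 10; σ²_Task 9 = ((15−5)/6)² = 2.778
te_Task 10 = (6 + 4·11 + 16)/6 = 66/6 = 11; σ²_Task 10 = ((16−6)/6)² = 2.778

Forward pass:
ES_Task 1 = 0; EF_Task 1 = 3
ES_Task 2 = 0; EF_Task 2 = 13
ES_Task 3 = 0; EF_Task 3 = 7
ES_Task 4 = 0; EF_Task 4 = 6
ES_Task 5 = 6; EF_Task 5 = 6+5 = 11
ES_Task 6 = max(EF_Task 2=13, EF_Task 4=6) = 13; EF_Task 6 = 13+8 = 21
ES_Task 7 = 3; EF_Task 7 = 3+11 = 14
ES_Task 8 = 6; EF_Task 8 = 6+8 = 14
ES_Task 9 = 3; EF_Task 9 = 3+10 = 13
ES_Task 10 = max(EF_Task 3=7, EF_Task 5=11, EF_Task 6=21, EF_Task 7=14, EF_Task 8=14, EF_Task 9=13) = 21; EF_Task 10 = 21+11 = 32
Expected project duration μ = 32 days. Critical path: Task 2 → Task 6 → Task 10.

Variance along critical path = 0.111 + 9.000 + 2.778 = 11.889; σ = 3.448 days.
D = μ + z·σ = 32 + 2.326·3.448 = 40.0 days

40.0 days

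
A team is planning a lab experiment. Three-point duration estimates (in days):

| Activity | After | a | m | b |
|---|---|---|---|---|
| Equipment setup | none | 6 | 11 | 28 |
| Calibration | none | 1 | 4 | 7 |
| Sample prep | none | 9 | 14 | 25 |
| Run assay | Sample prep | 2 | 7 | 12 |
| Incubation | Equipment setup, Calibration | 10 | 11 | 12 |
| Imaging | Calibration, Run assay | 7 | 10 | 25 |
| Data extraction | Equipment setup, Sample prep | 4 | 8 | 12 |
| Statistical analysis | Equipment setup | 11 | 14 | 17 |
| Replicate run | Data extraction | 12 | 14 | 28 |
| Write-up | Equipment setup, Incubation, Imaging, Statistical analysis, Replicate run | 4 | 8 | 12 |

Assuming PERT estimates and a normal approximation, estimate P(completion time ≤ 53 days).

te_Equipment setup = (6 + 4·11 + 28)/6 = 78/6 = 13; σ²_Equipment setup = ((28−6)/6)² = 13.444
te_Calibration = (1 + 4·4 + 7)/6 = 24/6 = 4; σ²_Calibration = ((7−1)/6)² = 1.000
te_Sample prep = (9 + 4·14 + 25)/6 = 90/6 = 15; σ²_Sample prep = ((25−9)/6)² = 7.111
te_Run assay = (2 + 4·7 + 12)/6 = 42/6 = 7; σ²_Run assay = ((12−2)/6)² = 2.778
te_Incubation = (10 + 4·11 + 12)/6 = 66/6 = 11; σ²_Incubation = ((12−10)/6)² = 0.111
te_Imaging = (7 + 4·10 + 25)/6 = 72/6 = 12; σ²_Imaging = ((25−7)/6)² = 9.000
te_Data extraction = (4 + 4·8 + 12)/6 = 48/6 = 8; σ²_Data extraction = ((12−4)/6)² = 1.778
te_Statistical analysis = (11 + 4·14 + 17)/6 = 84/6 = 14; σ²_Statistical analysis = ((17−11)/6)² = 1.000
te_Replicate run = (12 + 4·14 + 28)/6 = 96/6 = 16; σ²_Replicate run = ((28−12)/6)² = 7.111
te_Write-up = (4 + 4·8 + 12)/6 = 48/6 = 8; σ²_Write-up = ((12−4)/6)² = 1.778

Forward pass:
ES_Equipment setup = 0; EF_Equipment setup = 13
ES_Calibration = 0; EF_Calibration = 4
ES_Sample prep = 0; EF_Sample prep = 15
ES_Run assay = 15; EF_Run assay = 15+7 = 22
ES_Incubation = max(EF_Equipment setup=13, EF_Calibration=4) = 13; EF_Incubation = 13+11 = 24
ES_Imaging = max(EF_Calibration=4, EF_Run assay=22) = 22; EF_Imaging = 22+12 = 34
ES_Data extraction = max(EF_Equipment setup=13, EF_Sample prep=15) = 15; EF_Data extraction = 15+8 = 23
ES_Statistical analysis = 13; EF_Statistical analysis = 13+14 = 27
ES_Replicate run = 23; EF_Replicate run = 23+16 = 39
ES_Write-up = max(EF_Equipment setup=13, EF_Incubation=24, EF_Imaging=34, EF_Statistical analysis=27, EF_Replicate run=39) = 39; EF_Write-up = 39+8 = 47
Expected project duration μ = 47 days. Critical path: Sample prep → Data extraction → Replicate run → Write-up.

Variance along critical path = 7.111 + 1.778 + 7.111 + 1.778 = 17.778; σ = √17.778 = 4.216 days.
Z = (53 − 47) / 4.216 = 1.423
P(T ≤ 53) = Φ(1.423) ≈ 0.923

0.923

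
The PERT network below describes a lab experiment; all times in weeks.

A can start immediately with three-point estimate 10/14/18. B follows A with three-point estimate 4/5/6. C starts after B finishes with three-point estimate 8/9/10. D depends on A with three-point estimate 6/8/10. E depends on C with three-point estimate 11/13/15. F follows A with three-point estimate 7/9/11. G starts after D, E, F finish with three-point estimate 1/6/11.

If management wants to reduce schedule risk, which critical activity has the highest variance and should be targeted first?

G

te_A = (10 + 4·14 + 18)/6 = 84/6 = 14; σ²_A = ((18−10)/6)² = 1.778
te_B = (4 + 4·5 + 6)/6 = 30/6 = 5; σ²_B = ((6−4)/6)² = 0.111
te_C = (8 + 4·9 + 10)/6 = 54/6 = 9; σ²_C = ((10−8)/6)² = 0.111
te_D = (6 + 4·8 + 10)/6 = 48/6 = 8; σ²_D = ((10−6)/6)² = 0.444
te_E = (11 + 4·13 + 15)/6 = 78/6 = 13; σ²_E = ((15−11)/6)² = 0.444
te_F = (7 + 4·9 + 11)/6 = 54/6 = 9; σ²_F = ((11−7)/6)² = 0.444
te_G = (1 + 4·6 + 11)/6 = 36/6 = 6; σ²_G = ((11−1)/6)² = 2.778

Forward pass:
ES_A = 0; EF_A = 14
ES_B = 14; EF_B = 14+5 = 19
ES_C = 19; EF_C = 19+9 = 28
ES_D = 14; EF_D = 14+8 = 22
ES_E = 28; EF_E = 28+13 = 41
ES_F = 14; EF_F = 14+9 = 23
ES_G = max(EF_D=22, EF_E=41, EF_F=23) = 41; EF_G = 41+6 = 47
Expected project duration μ = 47 weeks. Critical path: A → B → C → E → G.

Variances on critical path: σ²_A=1.778, σ²_B=0.111, σ²_C=0.111, σ²_E=0.444, σ²_G=2.778.
Largest is σ²_G = 2.778.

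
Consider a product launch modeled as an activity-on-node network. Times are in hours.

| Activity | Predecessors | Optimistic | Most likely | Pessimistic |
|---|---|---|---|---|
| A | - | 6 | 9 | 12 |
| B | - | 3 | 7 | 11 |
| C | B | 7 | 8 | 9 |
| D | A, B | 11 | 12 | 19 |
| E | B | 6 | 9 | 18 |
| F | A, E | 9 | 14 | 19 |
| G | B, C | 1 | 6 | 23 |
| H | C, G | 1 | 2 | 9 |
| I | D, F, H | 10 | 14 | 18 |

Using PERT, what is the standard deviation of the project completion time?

te_A = (6 + 4·9 + 12)/6 = 54/6 = 9; σ²_A = ((12−6)/6)² = 1.000
te_B = (3 + 4·7 + 11)/6 = 42/6 = 7; σ²_B = ((11−3)/6)² = 1.778
te_C = (7 + 4·8 + 9)/6 = 48/6 = 8; σ²_C = ((9−7)/6)² = 0.111
te_D = (11 + 4·12 + 19)/6 = 78/6 = 13; σ²_D = ((19−11)/6)² = 1.778
te_E = (6 + 4·9 + 18)/6 = 60/6 = 10; σ²_E = ((18−6)/6)² = 4.000
te_F = (9 + 4·14 + 19)/6 = 84/6 = 14; σ²_F = ((19−9)/6)² = 2.778
te_G = (1 + 4·6 + 23)/6 = 48/6 = 8; σ²_G = ((23−1)/6)² = 13.444
te_H = (1 + 4·2 + 9)/6 = 18/6 = 3; σ²_H = ((9−1)/6)² = 1.778
te_I = (10 + 4·14 + 18)/6 = 84/6 = 14; σ²_I = ((18−10)/6)² = 1.778

Forward pass:
ES_A = 0; EF_A = 9
ES_B = 0; EF_B = 7
ES_C = 7; EF_C = 7+8 = 15
ES_D = max(EF_A=9, EF_B=7) = 9; EF_D = 9+13 = 22
ES_E = 7; EF_E = 7+10 = 17
ES_F = max(EF_A=9, EF_E=17) = 17; EF_F = 17+14 = 31
ES_G = max(EF_B=7, EF_C=15) = 15; EF_G = 15+8 = 23
ES_H = max(EF_C=15, EF_G=23) = 23; EF_H = 23+3 = 26
ES_I = max(EF_D=22, EF_F=31, EF_H=26) = 31; EF_I = 31+14 = 45
Expected project duration μ = 45 hours. Critical path: B → E → F → I.

Variance along critical path = 1.778 + 4.000 + 2.778 + 1.778 = 10.333
σ = √10.333 = 3.215 hours

3.21 hours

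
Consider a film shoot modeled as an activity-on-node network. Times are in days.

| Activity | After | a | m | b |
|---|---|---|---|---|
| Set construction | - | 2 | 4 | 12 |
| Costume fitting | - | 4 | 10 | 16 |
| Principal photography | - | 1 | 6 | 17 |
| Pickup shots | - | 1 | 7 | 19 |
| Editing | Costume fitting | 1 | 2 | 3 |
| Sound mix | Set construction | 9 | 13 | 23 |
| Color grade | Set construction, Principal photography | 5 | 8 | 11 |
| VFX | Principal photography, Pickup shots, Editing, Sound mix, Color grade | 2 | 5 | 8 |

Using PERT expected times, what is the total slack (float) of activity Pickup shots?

11 days

te_Set construction = (2 + 4·4 + 12)/6 = 30/6 = 5
te_Costume fitting = (4 + 4·10 + 16)/6 = 60/6 = 10
te_Principal photography = (1 + 4·6 + 17)/6 = 42/6 = 7
te_Pickup shots = (1 + 4·7 + 19)/6 = 48/6 = 8
te_Editing = (1 + 4·2 + 3)/6 = 12/6 = 2
te_Sound mix = (9 + 4·13 + 23)/6 = 84/6 = 14
te_Color grade = (5 + 4·8 + 11)/6 = 48/6 = 8
te_VFX = (2 + 4·5 + 8)/6 = 30/6 = 5

Forward pass:
ES_Set construction = 0; EF_Set construction = 5
ES_Costume fitting = 0; EF_Costume fitting = 10
ES_Principal photography = 0; EF_Principal photography = 7
ES_Pickup shots = 0; EF_Pickup shots = 8
ES_Editing = 10; EF_Editing = 10+2 = 12
ES_Sound mix = 5; EF_Sound mix = 5+14 = 19
ES_Color grade = max(EF_Set construction=5, EF_Principal photography=7) = 7; EF_Color grade = 7+8 = 15
ES_VFX = max(EF_Principal photography=7, EF_Pickup shots=8, EF_Editing=12, EF_Sound mix=19, EF_Color grade=15) = 19; EF_VFX = 19+5 = 24
Expected project duration μ = 24 days. Critical path: Set construction → Sound mix → VFX.

Backward pass:
LF_VFX = 24; LS_VFX = 24−5 = 19
LF_Color grade = LS_VFX = 19; LS_Color grade = 19−8 = 11
LF_Sound mix = LS_VFX = 19; LS_Sound mix = 19−14 = 5
LF_Editing = LS_VFX = 19; LS_Editing = 19−2 = 17
LF_Pickup shots = LS_VFX = 19; LS_Pickup shots = 19−8 = 11
LF_Principal photography = min(LS_Color grade=11, LS_VFX=19) = 11; LS_Principal photography = 11−7 = 4
LF_Costume fitting = LS_Editing = 17; LS_Costume fitting = 17−10 = 7
LF_Set construction = min(LS_Sound mix=5, LS_Color grade=11) = 5; LS_Set construction = 5−5 = 0
Slack_Pickup shots = LS_Pickup shots − ES_Pickup shots = 11 − 0 = 11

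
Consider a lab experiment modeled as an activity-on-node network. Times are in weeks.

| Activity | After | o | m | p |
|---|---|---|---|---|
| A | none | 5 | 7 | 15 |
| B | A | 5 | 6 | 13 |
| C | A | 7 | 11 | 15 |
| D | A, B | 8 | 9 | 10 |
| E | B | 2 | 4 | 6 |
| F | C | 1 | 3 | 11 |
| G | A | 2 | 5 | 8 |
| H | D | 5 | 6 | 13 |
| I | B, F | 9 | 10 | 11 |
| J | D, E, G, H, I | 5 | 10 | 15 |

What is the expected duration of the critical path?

43 weeks

te_A = (5 + 4·7 + 15)/6 = 48/6 = 8
te_B = (5 + 4·6 + 13)/6 = 42/6 = 7
te_C = (7 + 4·11 + 15)/6 = 66/6 = 11
te_D = (8 + 4·9 + 10)/6 = 54/6 = 9
te_E = (2 + 4·4 + 6)/6 = 24/6 = 4
te_F = (1 + 4·3 + 11)/6 = 24/6 = 4
te_G = (2 + 4·5 + 8)/6 = 30/6 = 5
te_H = (5 + 4·6 + 13)/6 = 42/6 = 7
te_I = (9 + 4·10 + 11)/6 = 60/6 = 10
te_J = (5 + 4·10 + 15)/6 = 60/6 = 10

Forward pass:
ES_A = 0; EF_A = 8
ES_B = 8; EF_B = 8+7 = 15
ES_C = 8; EF_C = 8+11 = 19
ES_D = max(EF_A=8, EF_B=15) = 15; EF_D = 15+9 = 24
ES_E = 15; EF_E = 15+4 = 19
ES_F = 19; EF_F = 19+4 = 23
ES_G = 8; EF_G = 8+5 = 13
ES_H = 24; EF_H = 24+7 = 31
ES_I = max(EF_B=15, EF_F=23) = 23; EF_I = 23+10 = 33
ES_J = max(EF_D=24, EF_E=19, EF_G=13, EF_H=31, EF_I=33) = 33; EF_J = 33+10 = 43
Expected project duration μ = 43 weeks. Critical path: A → C → F → I → J.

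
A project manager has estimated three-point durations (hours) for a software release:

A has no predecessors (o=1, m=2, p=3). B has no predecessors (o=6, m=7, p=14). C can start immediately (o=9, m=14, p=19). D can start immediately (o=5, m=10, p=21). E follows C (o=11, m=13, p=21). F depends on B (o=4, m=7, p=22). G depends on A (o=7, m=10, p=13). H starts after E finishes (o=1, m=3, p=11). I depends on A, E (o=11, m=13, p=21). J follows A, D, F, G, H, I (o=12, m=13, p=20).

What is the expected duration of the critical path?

56 hours

te_A = (1 + 4·2 + 3)/6 = 12/6 = 2
te_B = (6 + 4·7 + 14)/6 = 48/6 = 8
te_C = (9 + 4·14 + 19)/6 = 84/6 = 14
te_D = (5 + 4·10 + 21)/6 = 66/6 = 11
te_E = (11 + 4·13 + 21)/6 = 84/6 = 14
te_F = (4 + 4·7 + 22)/6 = 54/6 = 9
te_G = (7 + 4·10 + 13)/6 = 60/6 = 10
te_H = (1 + 4·3 + 11)/6 = 24/6 = 4
te_I = (11 + 4·13 + 21)/6 = 84/6 = 14
te_J = (12 + 4·13 + 20)/6 = 84/6 = 14

Forward pass:
ES_A = 0; EF_A = 2
ES_B = 0; EF_B = 8
ES_C = 0; EF_C = 14
ES_D = 0; EF_D = 11
ES_E = 14; EF_E = 14+14 = 28
ES_F = 8; EF_F = 8+9 = 17
ES_G = 2; EF_G = 2+10 = 12
ES_H = 28; EF_H = 28+4 = 32
ES_I = max(EF_A=2, EF_E=28) = 28; EF_I = 28+14 = 42
ES_J = max(EF_A=2, EF_D=11, EF_F=17, EF_G=12, EF_H=32, EF_I=42) = 42; EF_J = 42+14 = 56
Expected project duration μ = 56 hours. Critical path: C → E → I → J.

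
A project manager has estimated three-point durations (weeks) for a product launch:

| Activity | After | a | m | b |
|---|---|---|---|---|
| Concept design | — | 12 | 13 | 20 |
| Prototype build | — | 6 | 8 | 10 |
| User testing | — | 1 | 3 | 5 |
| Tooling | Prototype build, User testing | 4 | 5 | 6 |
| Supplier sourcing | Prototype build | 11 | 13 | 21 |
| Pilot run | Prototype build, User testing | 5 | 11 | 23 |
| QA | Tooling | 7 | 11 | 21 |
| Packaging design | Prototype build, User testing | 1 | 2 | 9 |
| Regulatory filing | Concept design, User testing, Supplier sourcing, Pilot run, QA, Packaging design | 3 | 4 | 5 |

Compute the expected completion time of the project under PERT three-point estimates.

te_Concept design = (12 + 4·13 + 20)/6 = 84/6 = 14
te_Prototype build = (6 + 4·8 + 10)/6 = 48/6 = 8
te_User testing = (1 + 4·3 + 5)/6 = 18/6 = 3
te_Tooling = (4 + 4·5 + 6)/6 = 30/6 = 5
te_Supplier sourcing = (11 + 4·13 + 21)/6 = 84/6 = 14
te_Pilot run = (5 + 4·11 + 23)/6 = 72/6 = 12
te_QA = (7 + 4·11 + 21)/6 = 72/6 = 12
te_Packaging design = (1 + 4·2 + 9)/6 = 18/6 = 3
te_Regulatory filing = (3 + 4·4 + 5)/6 = 24/6 = 4

Forward pass:
ES_Concept design = 0; EF_Concept design = 14
ES_Prototype build = 0; EF_Prototype build = 8
ES_User testing = 0; EF_User testing = 3
ES_Tooling = max(EF_Prototype build=8, EF_User testing=3) = 8; EF_Tooling = 8+5 = 13
ES_Supplier sourcing = 8; EF_Supplier sourcing = 8+14 = 22
ES_Pilot run = max(EF_Prototype build=8, EF_User testing=3) = 8; EF_Pilot run = 8+12 = 20
ES_QA = 13; EF_QA = 13+12 = 25
ES_Packaging design = max(EF_Prototype build=8, EF_User testing=3) = 8; EF_Packaging design = 8+3 = 11
ES_Regulatory filing = max(EF_Concept design=14, EF_User testing=3, EF_Supplier sourcing=22, EF_Pilot run=20, EF_QA=25, EF_Packaging design=11) = 25; EF_Regulatory filing = 25+4 = 29
Expected project duration μ = 29 weeks. Critical path: Prototype build → Tooling → QA → Regulatory filing.

29 weeks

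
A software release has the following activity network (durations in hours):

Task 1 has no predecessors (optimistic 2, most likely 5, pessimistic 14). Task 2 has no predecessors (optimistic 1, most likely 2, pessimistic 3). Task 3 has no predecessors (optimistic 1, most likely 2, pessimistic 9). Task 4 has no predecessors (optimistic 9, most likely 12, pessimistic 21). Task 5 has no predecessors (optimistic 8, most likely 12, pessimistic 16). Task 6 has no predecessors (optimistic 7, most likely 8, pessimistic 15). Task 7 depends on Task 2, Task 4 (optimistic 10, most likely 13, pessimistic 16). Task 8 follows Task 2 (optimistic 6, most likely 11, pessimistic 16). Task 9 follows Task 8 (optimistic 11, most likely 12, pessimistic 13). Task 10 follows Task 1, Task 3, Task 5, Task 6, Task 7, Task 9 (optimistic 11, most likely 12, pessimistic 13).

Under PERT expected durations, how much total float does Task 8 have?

1 hours

te_Task 1 = (2 + 4·5 + 14)/6 = 36/6 = 6
te_Task 2 = (1 + 4·2 + 3)/6 = 12/6 = 2
te_Task 3 = (1 + 4·2 + 9)/6 = 18/6 = 3
te_Task 4 = (9 + 4·12 + 21)/6 = 78/6 = 13
te_Task 5 = (8 + 4·12 + 16)/6 = 72/6 = 12
te_Task 6 = (7 + 4·8 + 15)/6 = 54/6 = 9
te_Task 7 = (10 + 4·13 + 16)/6 = 78/6 = 13
te_Task 8 = (6 + 4·11 + 16)/6 = 66/6 = 11
te_Task 9 = (11 + 4·12 + 13)/6 = 72/6 = 12
te_Task 10 = (11 + 4·12 + 13)/6 = 72/6 = 12

Forward pass:
ES_Task 1 = 0; EF_Task 1 = 6
ES_Task 2 = 0; EF_Task 2 = 2
ES_Task 3 = 0; EF_Task 3 = 3
ES_Task 4 = 0; EF_Task 4 = 13
ES_Task 5 = 0; EF_Task 5 = 12
ES_Task 6 = 0; EF_Task 6 = 9
ES_Task 7 = max(EF_Task 2=2, EF_Task 4=13) = 13; EF_Task 7 = 13+13 = 26
ES_Task 8 = 2; EF_Task 8 = 2+11 = 13
ES_Task 9 = 13; EF_Task 9 = 13+12 = 25
ES_Task 10 = max(EF_Task 1=6, EF_Task 3=3, EF_Task 5=12, EF_Task 6=9, EF_Task 7=26, EF_Task 9=25) = 26; EF_Task 10 = 26+12 = 38
Expected project duration μ = 38 hours. Critical path: Task 4 → Task 7 → Task 10.

Backward pass:
LF_Task 10 = 38; LS_Task 10 = 38−12 = 26
LF_Task 9 = LS_Task 10 = 26; LS_Task 9 = 26−12 = 14
LF_Task 8 = LS_Task 9 = 14; LS_Task 8 = 14−11 = 3
LF_Task 7 = LS_Task 10 = 26; LS_Task 7 = 26−13 = 13
LF_Task 6 = LS_Task 10 = 26; LS_Task 6 = 26−9 = 17
LF_Task 5 = LS_Task 10 = 26; LS_Task 5 = 26−12 = 14
LF_Task 4 = LS_Task 7 = 13; LS_Task 4 = 13−13 = 0
LF_Task 3 = LS_Task 10 = 26; LS_Task 3 = 26−3 = 23
LF_Task 2 = min(LS_Task 7=13, LS_Task 8=3) = 3; LS_Task 2 = 3−2 = 1
LF_Task 1 = LS_Task 10 = 26; LS_Task 1 = 26−6 = 20
Slack_Task 8 = LS_Task 8 − ES_Task 8 = 3 − 2 = 1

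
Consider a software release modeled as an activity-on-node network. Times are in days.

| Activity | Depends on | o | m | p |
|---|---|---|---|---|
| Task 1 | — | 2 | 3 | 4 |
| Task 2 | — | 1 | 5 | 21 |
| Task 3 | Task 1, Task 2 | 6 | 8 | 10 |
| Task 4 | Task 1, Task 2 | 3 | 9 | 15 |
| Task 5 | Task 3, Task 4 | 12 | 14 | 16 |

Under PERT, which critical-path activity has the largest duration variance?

te_Task 1 = (2 + 4·3 + 4)/6 = 18/6 = 3; σ²_Task 1 = ((4−2)/6)² = 0.111
te_Task 2 = (1 + 4·5 + 21)/6 = 42/6 = 7; σ²_Task 2 = ((21−1)/6)² = 11.111
te_Task 3 = (6 + 4·8 + 10)/6 = 48/6 = 8; σ²_Task 3 = ((10−6)/6)² = 0.444
te_Task 4 = (3 + 4·9 + 15)/6 = 54/6 = 9; σ²_Task 4 = ((15−3)/6)² = 4.000
te_Task 5 = (12 + 4·14 + 16)/6 = 84/6 = 14; σ²_Task 5 = ((16−12)/6)² = 0.444

Forward pass:
ES_Task 1 = 0; EF_Task 1 = 3
ES_Task 2 = 0; EF_Task 2 = 7
ES_Task 3 = max(EF_Task 1=3, EF_Task 2=7) = 7; EF_Task 3 = 7+8 = 15
ES_Task 4 = max(EF_Task 1=3, EF_Task 2=7) = 7; EF_Task 4 = 7+9 = 16
ES_Task 5 = max(EF_Task 3=15, EF_Task 4=16) = 16; EF_Task 5 = 16+14 = 30
Expected project duration μ = 30 days. Critical path: Task 2 → Task 4 → Task 5.

Variances on critical path: σ²_Task 2=11.111, σ²_Task 4=4.000, σ²_Task 5=0.444.
Largest is σ²_Task 2 = 11.111.

Task 2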